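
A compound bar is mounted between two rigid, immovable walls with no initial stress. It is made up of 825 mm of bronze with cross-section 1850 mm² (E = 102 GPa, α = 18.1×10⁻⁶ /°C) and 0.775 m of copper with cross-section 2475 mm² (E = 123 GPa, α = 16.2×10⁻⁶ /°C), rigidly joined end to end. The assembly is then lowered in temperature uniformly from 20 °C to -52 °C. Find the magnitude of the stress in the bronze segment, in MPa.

σ ≈ 155 MPa (tensile)

Free thermal contraction of the whole bar: Σ αᵢΔT Lᵢ = 18.1×10⁻⁶×72×825 + 16.2×10⁻⁶×72×775 = 1.979 mm.
The rigid supports impose zero overall length change; the single axial force P common to all segments must satisfy P Σ Lᵢ/(AᵢEᵢ) = δ_free.
Σ Lᵢ/(AᵢEᵢ) = 825/(1850×102×10³) + 775/(2475×123×10³) = 6.918×10⁻⁶ mm/N.
P = 1.979 / 6.918×10⁻⁶ = 286100 N = 286.1 kN, tensile.
σ_{bronze} = P / A = 286100 / 1850 = 154.6 MPa.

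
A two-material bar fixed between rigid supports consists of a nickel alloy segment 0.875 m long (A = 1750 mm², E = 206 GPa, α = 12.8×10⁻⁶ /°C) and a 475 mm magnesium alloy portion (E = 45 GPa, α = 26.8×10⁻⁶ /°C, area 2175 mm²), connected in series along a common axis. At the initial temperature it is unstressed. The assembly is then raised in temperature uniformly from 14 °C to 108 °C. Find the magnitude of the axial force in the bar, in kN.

P ≈ 309 kN (compressive)

If the supports were absent, the total length change would be Σ αᵢΔT Lᵢ = 12.8×10⁻⁶×94×875 + 26.8×10⁻⁶×94×475 = 2.249 mm.
The rigid supports impose zero overall length change; the single axial force P common to all segments must satisfy P Σ Lᵢ/(AᵢEᵢ) = δ_free.
The series flexibility is Σ Lᵢ/(AᵢEᵢ) = 875/(1750×206×10³) + 475/(2175×45×10³) = 7.28×10⁻⁶ mm/N.
P = 2.249 / 7.28×10⁻⁶ = 309000 N = 309 kN, compressive.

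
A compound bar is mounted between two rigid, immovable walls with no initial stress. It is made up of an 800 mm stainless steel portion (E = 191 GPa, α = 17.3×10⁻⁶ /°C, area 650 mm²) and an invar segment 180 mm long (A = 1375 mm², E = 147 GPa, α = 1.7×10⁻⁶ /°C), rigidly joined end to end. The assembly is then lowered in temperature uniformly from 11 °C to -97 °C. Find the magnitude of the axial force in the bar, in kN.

If the supports were absent, the total length change would be Σ αᵢΔT Lᵢ = 17.3×10⁻⁶×108×800 + 1.7×10⁻⁶×108×180 = 1.528 mm.
The walls prevent any net length change, so an axial force P (same in every segment) develops. Compatibility: P · Σ Lᵢ/(AᵢEᵢ) = δ_free.
Σ Lᵢ/(AᵢEᵢ) = 800/(650×191×10³) + 180/(1375×147×10³) = 7.334×10⁻⁶ mm/N.
Hence P = δ_free / Σ(L/AE) = 1.528/7.334×10⁻⁶ = 208.3 kN (tensile).

P ≈ 208 kN (tensile)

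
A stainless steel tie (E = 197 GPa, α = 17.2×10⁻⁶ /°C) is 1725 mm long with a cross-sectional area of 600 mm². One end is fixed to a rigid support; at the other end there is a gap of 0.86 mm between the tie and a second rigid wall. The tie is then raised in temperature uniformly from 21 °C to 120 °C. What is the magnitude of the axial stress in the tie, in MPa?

Unrestrained expansion: δ_free = αΔT L = 17.2×10⁻⁶ × 99 × 1725 = 2.937 mm.
The gap closes (δ_free > 0.86 mm) and the wall then resists a further 2.937 − 0.86 = 2.077 mm of expansion.
Compatibility: PL/(AE) = 2.077 mm, so σ = P/A = E × (2.077/1725) = 237.2 MPa.

σ ≈ 237 MPa (compressive)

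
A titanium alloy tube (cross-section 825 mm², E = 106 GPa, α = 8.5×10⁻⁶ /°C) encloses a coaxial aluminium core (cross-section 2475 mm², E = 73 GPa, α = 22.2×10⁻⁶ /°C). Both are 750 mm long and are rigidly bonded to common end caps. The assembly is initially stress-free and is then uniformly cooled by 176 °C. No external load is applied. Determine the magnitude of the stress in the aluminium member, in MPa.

The aluminium has the larger α, so on cooling it would change length more than the titanium alloy if both were free. The rigid plates force a common final length, so the aluminium is put into tension and the titanium alloy into compression, with equal and opposite forces P (no external load).
Equating the net (thermal + elastic) strains gives |α₁ − α₂|·ΔT = P·[1/(A₁E₁) + 1/(A₂E₂)].
|α₁ − α₂|·ΔT = 13.7×10⁻⁶ × 176 = 0.002411.
1/(A₁E₁) + 1/(A₂E₂) = 1/(825×106×10³) + 1/(2475×73×10³) = 1.697×10⁻⁸ N⁻¹.
So P = 0.002411 / 1.697×10⁻⁸ = 142.1 kN.
σ_{aluminium} = P/A₂ = 142100/2475 = 57.41 MPa, tensile.

σ ≈ 57.4 MPa (tensile)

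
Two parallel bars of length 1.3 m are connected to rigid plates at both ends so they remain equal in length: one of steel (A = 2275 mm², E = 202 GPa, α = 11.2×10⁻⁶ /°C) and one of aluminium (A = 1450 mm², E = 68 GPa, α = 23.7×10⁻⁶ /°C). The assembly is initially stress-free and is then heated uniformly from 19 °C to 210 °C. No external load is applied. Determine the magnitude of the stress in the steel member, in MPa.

The aluminium has the larger α, so on heating it would change length more than the steel if both were free. The rigid plates force a common final length, so the aluminium is put into compression and the steel into tension, with equal and opposite forces P (no external load).
Compatibility of the two members (thermal + elastic change equal): (α₁ − α₂)ΔT = P·[1/(A₁E₁) + 1/(A₂E₂)].
|α₁ − α₂|·ΔT = 12.5×10⁻⁶ × 191 = 0.002387.
1/(A₁E₁) + 1/(A₂E₂) = 1/(2275×202×10³) + 1/(1450×68×10³) = 1.232×10⁻⁸ N⁻¹.
So P = 0.002387 / 1.232×10⁻⁸ = 193.8 kN.
σ_{steel} = P/A₁ = 193800/2275 = 85.2 MPa, tensile.

σ ≈ 85.2 MPa (tensile)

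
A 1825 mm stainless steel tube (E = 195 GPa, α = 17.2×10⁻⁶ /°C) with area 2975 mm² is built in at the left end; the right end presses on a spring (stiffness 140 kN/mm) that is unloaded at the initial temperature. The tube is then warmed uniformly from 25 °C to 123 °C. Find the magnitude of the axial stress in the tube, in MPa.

σ ≈ 101 MPa (compressive)

Free thermal expansion: δ_free = αΔT L = 17.2×10⁻⁶ × 98 × 1825 = 3.076 mm.
With a force P in the spring, the elastic change of the tube is PL/(AE) and that of the spring is P/k; compatibility requires their sum to equal δ_free.
P [ L/(AE) + 1/k ] = δ_free → P [ 1825/(2975×195×10³) + 1/(140×10³) ] = 3.076.
P = 3.076 / 1.029×10⁻⁵ = 299000 N.
σ = P/A = 299000/2975 = 100.5 MPa.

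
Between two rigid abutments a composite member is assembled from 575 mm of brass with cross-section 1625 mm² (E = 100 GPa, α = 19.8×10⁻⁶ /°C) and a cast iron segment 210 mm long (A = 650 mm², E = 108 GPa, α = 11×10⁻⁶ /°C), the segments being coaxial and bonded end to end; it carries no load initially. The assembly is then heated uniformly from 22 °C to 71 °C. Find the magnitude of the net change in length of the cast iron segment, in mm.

|ΔL| ≈ 0.194 mm

Free thermal expansion of the whole bar: Σ αᵢΔT Lᵢ = 19.8×10⁻⁶×49×575 + 11×10⁻⁶×49×210 = 0.6711 mm.
The walls prevent any net length change, so an axial force P (same in every segment) develops. Compatibility: P · Σ Lᵢ/(AᵢEᵢ) = δ_free.
The series flexibility is Σ Lᵢ/(AᵢEᵢ) = 575/(1625×100×10³) + 210/(650×108×10³) = 6.53×10⁻⁶ mm/N.
So P = 0.6711 / 6.53×10⁻⁶ = 102.8 kN, compressive.
For the cast iron segment, free thermal change = 11×10⁻⁶×49×210 = 0.1132 mm and elastic change from P = 102800×210/(650×108×10³) = 0.3074 mm; these oppose, so the net change is 0.194 mm (segment shortens).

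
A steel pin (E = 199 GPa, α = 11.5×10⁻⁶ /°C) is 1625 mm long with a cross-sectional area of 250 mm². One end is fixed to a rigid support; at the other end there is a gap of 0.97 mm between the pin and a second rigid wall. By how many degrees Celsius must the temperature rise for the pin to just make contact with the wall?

The gap closes when αΔT L = 0.97 mm, since the pin is still unstressed at that instant.
ΔT = 0.97 / (11.5×10⁻⁶ × 1625) = 51.91 °C.

ΔT ≈ 51.9 °C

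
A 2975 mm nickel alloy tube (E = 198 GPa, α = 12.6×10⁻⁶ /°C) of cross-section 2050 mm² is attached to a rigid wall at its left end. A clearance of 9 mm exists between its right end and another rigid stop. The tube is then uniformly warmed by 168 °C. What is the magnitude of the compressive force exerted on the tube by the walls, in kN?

P ≈ 0 kN

Free thermal elongation = αΔT L = 12.6×10⁻⁶ × 168 × 2975 = 6.297 mm.
This is smaller than the 9 mm clearance, so the tube expands freely without reaching the stop — the stress is zero.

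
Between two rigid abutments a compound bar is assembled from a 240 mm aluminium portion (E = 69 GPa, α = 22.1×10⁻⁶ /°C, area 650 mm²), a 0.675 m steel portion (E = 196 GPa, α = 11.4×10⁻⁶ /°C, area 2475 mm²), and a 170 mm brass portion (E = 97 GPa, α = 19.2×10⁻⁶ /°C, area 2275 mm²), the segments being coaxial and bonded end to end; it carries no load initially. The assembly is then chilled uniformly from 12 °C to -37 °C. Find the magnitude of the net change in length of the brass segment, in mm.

|ΔL| ≈ 0.0782 mm

With the walls removed the bar would change length by δ_free = Σ αᵢΔT Lᵢ = 22.1×10⁻⁶×49×240 + 11.4×10⁻⁶×49×675 + 19.2×10⁻⁶×49×170 = 0.7969 mm.
The walls prevent any net length change, so an axial force P (same in every segment) develops. Compatibility: P · Σ Lᵢ/(AᵢEᵢ) = δ_free.
Σ Lᵢ/(AᵢEᵢ) = 240/(650×69×10³) + 675/(2475×196×10³) + 170/(2275×97×10³) = 7.513×10⁻⁶ mm/N.
So P = 0.7969 / 7.513×10⁻⁶ = 106.1 kN, tensile.
For the brass segment, free thermal change = 19.2×10⁻⁶×49×170 = 0.1599 mm and elastic change from P = 106100×170/(2275×97×10³) = 0.08171 mm; these oppose, so the net change is 0.0782 mm (segment shortens).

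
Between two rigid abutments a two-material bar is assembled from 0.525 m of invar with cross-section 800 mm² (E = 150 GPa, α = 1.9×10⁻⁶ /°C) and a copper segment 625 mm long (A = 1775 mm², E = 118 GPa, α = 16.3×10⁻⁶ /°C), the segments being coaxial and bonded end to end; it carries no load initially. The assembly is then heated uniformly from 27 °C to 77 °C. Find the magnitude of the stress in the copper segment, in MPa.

If the supports were absent, the total length change would be Σ αᵢΔT Lᵢ = 1.9×10⁻⁶×50×525 + 16.3×10⁻⁶×50×625 = 0.5593 mm.
The walls prevent any net length change, so an axial force P (same in every segment) develops. Compatibility: P · Σ Lᵢ/(AᵢEᵢ) = δ_free.
Σ Lᵢ/(AᵢEᵢ) = 525/(800×150×10³) + 625/(1775×118×10³) = 7.359×10⁻⁶ mm/N.
Hence P = δ_free / Σ(L/AE) = 0.5593/7.359×10⁻⁶ = 76 kN (compressive).
σ_{copper} = P / A = 76000 / 1775 = 42.81 MPa.

σ ≈ 42.8 MPa (compressive)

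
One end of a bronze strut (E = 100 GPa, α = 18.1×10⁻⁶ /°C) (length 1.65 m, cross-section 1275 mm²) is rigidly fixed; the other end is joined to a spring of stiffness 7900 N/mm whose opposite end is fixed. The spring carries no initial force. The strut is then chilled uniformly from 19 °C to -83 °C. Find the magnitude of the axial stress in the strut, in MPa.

If the spring were absent the strut would shorten by αΔT L = 18.1×10⁻⁶ × 102 × 1650 = 3.046 mm.
With a force P in the spring, the elastic change of the strut is PL/(AE) and that of the spring is P/k; compatibility requires their sum to equal δ_free.
So P = δ_free / [L/(AE) + 1/k] = 3.046 / [ 1650/(1275×100×10³) + 1/(7900) ].
P = 3.046 / 0.0001395 = 21830 N.
σ = P/A = 21830/1275 = 17.12 MPa.

σ ≈ 17.1 MPa (tensile)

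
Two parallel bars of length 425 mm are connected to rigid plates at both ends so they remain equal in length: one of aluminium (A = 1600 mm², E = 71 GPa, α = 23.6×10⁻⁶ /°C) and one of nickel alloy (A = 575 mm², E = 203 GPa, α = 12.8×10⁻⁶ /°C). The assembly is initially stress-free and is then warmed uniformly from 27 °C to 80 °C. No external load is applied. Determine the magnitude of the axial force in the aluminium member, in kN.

P ≈ 33 kN (compressive in the aluminium)

The aluminium has the larger α, so on heating it would change length more than the nickel alloy if both were free. The rigid plates force a common final length, so the aluminium is put into compression and the nickel alloy into tension, with equal and opposite forces P (no external load).
Compatibility of the two members (thermal + elastic change equal): (α₁ − α₂)ΔT = P·[1/(A₁E₁) + 1/(A₂E₂)].
|α₁ − α₂|·ΔT = 10.8×10⁻⁶ × 53 = 0.0005724.
1/(A₁E₁) + 1/(A₂E₂) = 1/(1600×71×10³) + 1/(575×203×10³) = 1.737×10⁻⁸ N⁻¹.
So P = 0.0005724 / 1.737×10⁻⁸ = 32.95 kN.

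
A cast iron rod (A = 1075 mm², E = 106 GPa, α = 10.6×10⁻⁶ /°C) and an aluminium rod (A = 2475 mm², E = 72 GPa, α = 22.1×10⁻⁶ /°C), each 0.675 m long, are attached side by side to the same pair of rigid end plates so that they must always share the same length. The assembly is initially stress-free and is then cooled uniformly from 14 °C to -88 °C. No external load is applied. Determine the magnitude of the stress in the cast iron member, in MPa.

Both members must finish at the same length. With the larger α, the aluminium tends to over-contract; the plates restrain it, putting the aluminium in tension and the cast iron in compression. With no external load the two internal forces are equal and opposite, magnitude P.
Equating the net (thermal + elastic) strains gives |α₁ − α₂|·ΔT = P·[1/(A₁E₁) + 1/(A₂E₂)].
|α₁ − α₂|·ΔT = 11.5×10⁻⁶ × 102 = 0.001173.
1/(A₁E₁) + 1/(A₂E₂) = 1/(1075×106×10³) + 1/(2475×72×10³) = 1.439×10⁻⁸ N⁻¹.
P = 0.001173 / 1.439×10⁻⁸ = 81530 N = 81.53 kN.
σ_{cast iron} = P/A₁ = 81530/1075 = 75.84 MPa, compressive.

σ ≈ 75.8 MPa (compressive)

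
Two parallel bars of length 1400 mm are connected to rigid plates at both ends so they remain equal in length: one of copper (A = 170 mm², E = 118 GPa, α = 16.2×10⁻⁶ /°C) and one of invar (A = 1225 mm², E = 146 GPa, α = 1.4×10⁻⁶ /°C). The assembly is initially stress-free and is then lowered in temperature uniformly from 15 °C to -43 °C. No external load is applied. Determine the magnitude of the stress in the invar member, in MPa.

Both members must finish at the same length. With the larger α, the copper tends to over-contract; the plates restrain it, putting the copper in tension and the invar in compression. With no external load the two internal forces are equal and opposite, magnitude P.
Compatibility of the two members (thermal + elastic change equal): (α₁ − α₂)ΔT = P·[1/(A₁E₁) + 1/(A₂E₂)].
|α₁ − α₂|·ΔT = 14.8×10⁻⁶ × 58 = 0.0008584.
1/(A₁E₁) + 1/(A₂E₂) = 1/(170×118×10³) + 1/(1225×146×10³) = 5.544×10⁻⁸ N⁻¹.
P = 0.0008584 / 5.544×10⁻⁸ = 15480 N = 15.48 kN.
σ_{invar} = P/A₂ = 15480/1225 = 12.64 MPa, compressive.

σ ≈ 12.6 MPa (compressive)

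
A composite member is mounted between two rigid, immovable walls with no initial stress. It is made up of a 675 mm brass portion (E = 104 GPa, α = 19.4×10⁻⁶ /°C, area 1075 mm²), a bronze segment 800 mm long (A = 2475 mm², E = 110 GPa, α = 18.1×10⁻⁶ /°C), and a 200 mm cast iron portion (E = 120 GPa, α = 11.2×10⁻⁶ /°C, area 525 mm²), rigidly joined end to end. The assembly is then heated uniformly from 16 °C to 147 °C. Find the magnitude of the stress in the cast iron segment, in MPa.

σ ≈ 612 MPa (compressive)

If the supports were absent, the total length change would be Σ αᵢΔT Lᵢ = 19.4×10⁻⁶×131×675 + 18.1×10⁻⁶×131×800 + 11.2×10⁻⁶×131×200 = 3.906 mm.
The walls prevent any net length change, so an axial force P (same in every segment) develops. Compatibility: P · Σ Lᵢ/(AᵢEᵢ) = δ_free.
The series flexibility is Σ Lᵢ/(AᵢEᵢ) = 675/(1075×104×10³) + 800/(2475×110×10³) + 200/(525×120×10³) = 1.215×10⁻⁵ mm/N.
Hence P = δ_free / Σ(L/AE) = 3.906/1.215×10⁻⁵ = 321.4 kN (compressive).
σ_{cast iron} = P / A = 321400 / 525 = 612.3 MPa.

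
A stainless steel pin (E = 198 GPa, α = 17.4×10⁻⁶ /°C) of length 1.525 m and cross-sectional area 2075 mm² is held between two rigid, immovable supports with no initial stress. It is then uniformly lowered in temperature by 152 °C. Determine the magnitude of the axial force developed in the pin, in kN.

P ≈ 1090 kN (tensile)

Full restraint means ε = 0, so the stress is σ = EαΔT = 198×10³ × 17.4×10⁻⁶ × 152 = 523.7 MPa.
Axial force P = σA = 523.7 × 2075 = 1.087×10⁶ N = 1087 kN, tensile.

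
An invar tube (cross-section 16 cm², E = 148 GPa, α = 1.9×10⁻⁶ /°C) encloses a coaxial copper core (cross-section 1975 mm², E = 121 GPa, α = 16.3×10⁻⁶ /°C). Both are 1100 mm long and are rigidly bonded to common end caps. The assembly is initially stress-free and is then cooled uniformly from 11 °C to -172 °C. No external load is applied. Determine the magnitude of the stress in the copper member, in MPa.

σ ≈ 159 MPa (tensile)

Both members must finish at the same length. With the larger α, the copper tends to over-contract; the plates restrain it, putting the copper in tension and the invar in compression. With no external load the two internal forces are equal and opposite, magnitude P.
Equating the net (thermal + elastic) strains gives |α₁ − α₂|·ΔT = P·[1/(A₁E₁) + 1/(A₂E₂)].
|α₁ − α₂|·ΔT = 14.4×10⁻⁶ × 183 = 0.002635.
1/(A₁E₁) + 1/(A₂E₂) = 1/(1600×148×10³) + 1/(1975×121×10³) = 8.408×10⁻⁹ N⁻¹.
So P = 0.002635 / 8.408×10⁻⁹ = 313.4 kN.
σ_{copper} = P/A₂ = 313400/1975 = 158.7 MPa, tensile.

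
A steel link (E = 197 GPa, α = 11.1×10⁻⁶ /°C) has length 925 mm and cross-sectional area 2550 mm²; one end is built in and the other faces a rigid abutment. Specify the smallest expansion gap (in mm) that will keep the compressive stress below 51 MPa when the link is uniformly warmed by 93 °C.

g ≈ 0.715 mm

Free expansion if unrestrained: δ_free = αΔT L = 11.1×10⁻⁶ × 93 × 925 = 0.9549 mm.
At the allowable stress the elastic shortening the wall may impose is σL/E = 51 × 925 / (197×10³) = 0.2395 mm.
So the gap has to take up the difference, g_min = δ_free − σL/E = 0.9549 − 0.2395 = 0.7154 mm.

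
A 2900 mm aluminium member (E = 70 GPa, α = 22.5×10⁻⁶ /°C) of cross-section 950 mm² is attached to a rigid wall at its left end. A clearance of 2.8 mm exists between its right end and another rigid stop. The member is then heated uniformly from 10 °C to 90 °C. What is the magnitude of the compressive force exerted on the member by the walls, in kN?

If the wall were absent the member would grow by αΔT L = 22.5×10⁻⁶ × 80 × 2900 = 5.22 mm.
The gap closes (δ_free > 2.8 mm) and the wall then resists a further 5.22 − 2.8 = 2.42 mm of expansion.
That suppressed elongation corresponds to σ = E·Δ/L = 70×10³ × 2.42/2900 = 58.41 MPa.
P = σA = 58.41 × 950 = 55.49 kN.

P ≈ 55.5 kN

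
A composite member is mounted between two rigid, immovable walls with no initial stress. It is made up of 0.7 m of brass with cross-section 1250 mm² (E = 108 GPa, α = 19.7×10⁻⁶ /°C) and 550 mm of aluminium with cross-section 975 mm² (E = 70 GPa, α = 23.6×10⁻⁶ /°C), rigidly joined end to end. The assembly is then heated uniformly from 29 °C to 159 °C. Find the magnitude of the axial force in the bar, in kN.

P ≈ 263 kN (compressive)

With the walls removed the bar would change length by δ_free = Σ αᵢΔT Lᵢ = 19.7×10⁻⁶×130×700 + 23.6×10⁻⁶×130×550 = 3.48 mm.
Since the ends are fixed, an axial force P builds up, equal in every segment, with P · Σ Lᵢ/(AᵢEᵢ) = δ_free.
Σ Lᵢ/(AᵢEᵢ) = 700/(1250×108×10³) + 550/(975×70×10³) = 1.324×10⁻⁵ mm/N.
So P = 3.48 / 1.324×10⁻⁵ = 262.8 kN, compressive.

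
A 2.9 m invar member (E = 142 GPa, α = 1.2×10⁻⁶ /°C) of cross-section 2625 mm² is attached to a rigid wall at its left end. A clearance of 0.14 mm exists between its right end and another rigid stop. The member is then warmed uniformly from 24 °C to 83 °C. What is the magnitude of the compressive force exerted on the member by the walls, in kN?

Unrestrained expansion: δ_free = αΔT L = 1.2×10⁻⁶ × 59 × 2900 = 0.2053 mm.
The gap closes (δ_free > 0.14 mm) and the wall then resists a further 0.2053 − 0.14 = 0.06532 mm of expansion.
So σ = E(δ_free − g)/L = 142×10³ × 0.06532/2900 = 3.198 MPa.
P = σA = 3.198 × 2625 = 8.396 kN.

P ≈ 8.4 kN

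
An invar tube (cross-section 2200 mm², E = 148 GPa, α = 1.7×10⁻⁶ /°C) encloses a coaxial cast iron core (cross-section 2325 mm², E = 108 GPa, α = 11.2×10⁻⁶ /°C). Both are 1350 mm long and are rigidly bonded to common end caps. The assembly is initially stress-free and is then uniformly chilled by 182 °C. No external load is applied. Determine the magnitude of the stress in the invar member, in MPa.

σ ≈ 111 MPa (compressive)

Both members must finish at the same length. With the larger α, the cast iron tends to over-contract; the plates restrain it, putting the cast iron in tension and the invar in compression. With no external load the two internal forces are equal and opposite, magnitude P.
Setting the final lengths equal and cancelling L: (α₁ − α₂)ΔT = P/(A₁E₁) + P/(A₂E₂).
|α₁ − α₂|·ΔT = 9.5×10⁻⁶ × 182 = 0.001729.
1/(A₁E₁) + 1/(A₂E₂) = 1/(2200×148×10³) + 1/(2325×108×10³) = 7.054×10⁻⁹ N⁻¹.
So P = 0.001729 / 7.054×10⁻⁹ = 245.1 kN.
σ_{invar} = P/A₁ = 245100/2200 = 111.4 MPa, compressive.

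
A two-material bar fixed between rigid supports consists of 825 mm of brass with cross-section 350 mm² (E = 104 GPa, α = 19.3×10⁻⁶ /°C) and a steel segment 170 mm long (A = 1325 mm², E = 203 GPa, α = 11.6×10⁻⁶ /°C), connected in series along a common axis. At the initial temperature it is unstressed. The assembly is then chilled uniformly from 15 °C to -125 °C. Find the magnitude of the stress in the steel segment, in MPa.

If the supports were absent, the total length change would be Σ αᵢΔT Lᵢ = 19.3×10⁻⁶×140×825 + 11.6×10⁻⁶×140×170 = 2.505 mm.
Since the ends are fixed, an axial force P builds up, equal in every segment, with P · Σ Lᵢ/(AᵢEᵢ) = δ_free.
The series flexibility is Σ Lᵢ/(AᵢEᵢ) = 825/(350×104×10³) + 170/(1325×203×10³) = 2.33×10⁻⁵ mm/N.
P = 2.505 / 2.33×10⁻⁵ = 107500 N = 107.5 kN, tensile.
σ_{steel} = P / A = 107500 / 1325 = 81.16 MPa.

σ ≈ 81.2 MPa (tensile)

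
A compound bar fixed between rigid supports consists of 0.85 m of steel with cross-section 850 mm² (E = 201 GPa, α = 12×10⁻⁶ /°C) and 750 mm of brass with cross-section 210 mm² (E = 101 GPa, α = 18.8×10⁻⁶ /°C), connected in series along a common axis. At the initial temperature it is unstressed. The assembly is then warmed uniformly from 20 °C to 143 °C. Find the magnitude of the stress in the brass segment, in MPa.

σ ≈ 353 MPa (compressive)

If the supports were absent, the total length change would be Σ αᵢΔT Lᵢ = 12×10⁻⁶×123×850 + 18.8×10⁻⁶×123×750 = 2.989 mm.
Since the ends are fixed, an axial force P builds up, equal in every segment, with P · Σ Lᵢ/(AᵢEᵢ) = δ_free.
Σ Lᵢ/(AᵢEᵢ) = 850/(850×201×10³) + 750/(210×101×10³) = 4.034×10⁻⁵ mm/N.
Hence P = δ_free / Σ(L/AE) = 2.989/4.034×10⁻⁵ = 74.1 kN (compressive).
σ_{brass} = P / A = 74100 / 210 = 352.9 MPa.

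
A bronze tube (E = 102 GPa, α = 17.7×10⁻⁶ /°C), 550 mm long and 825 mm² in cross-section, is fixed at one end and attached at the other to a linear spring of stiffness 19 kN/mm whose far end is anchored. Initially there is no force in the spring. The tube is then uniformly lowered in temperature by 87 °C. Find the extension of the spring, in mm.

If the spring were absent the tube would shorten by αΔT L = 17.7×10⁻⁶ × 87 × 550 = 0.8469 mm.
With a force P in the spring, the elastic change of the tube is PL/(AE) and that of the spring is P/k; compatibility requires their sum to equal δ_free.
So P = δ_free / [L/(AE) + 1/k] = 0.8469 / [ 550/(825×102×10³) + 1/(19×10³) ].
P = 0.8469 / 5.917×10⁻⁵ = 14310 N.
Spring extension = P/k = 14310/(19×10³) = 0.7534 mm.

δ ≈ 0.753 mm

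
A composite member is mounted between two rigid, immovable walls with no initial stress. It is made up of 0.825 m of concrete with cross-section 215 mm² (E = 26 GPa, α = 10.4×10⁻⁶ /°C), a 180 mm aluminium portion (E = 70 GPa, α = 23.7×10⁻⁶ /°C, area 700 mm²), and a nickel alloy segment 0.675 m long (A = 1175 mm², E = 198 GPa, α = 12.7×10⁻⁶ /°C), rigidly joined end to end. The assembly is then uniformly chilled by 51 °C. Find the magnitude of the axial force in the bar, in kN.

Free thermal contraction of the whole bar: Σ αᵢΔT Lᵢ = 10.4×10⁻⁶×51×825 + 23.7×10⁻⁶×51×180 + 12.7×10⁻⁶×51×675 = 1.092 mm.
Since the ends are fixed, an axial force P builds up, equal in every segment, with P · Σ Lᵢ/(AᵢEᵢ) = δ_free.
The series flexibility is Σ Lᵢ/(AᵢEᵢ) = 825/(215×26×10³) + 180/(700×70×10³) + 675/(1175×198×10³) = 0.0001542 mm/N.
So P = 1.092 / 0.0001542 = 7.086 kN, tensile.

P ≈ 7.09 kN (tensile)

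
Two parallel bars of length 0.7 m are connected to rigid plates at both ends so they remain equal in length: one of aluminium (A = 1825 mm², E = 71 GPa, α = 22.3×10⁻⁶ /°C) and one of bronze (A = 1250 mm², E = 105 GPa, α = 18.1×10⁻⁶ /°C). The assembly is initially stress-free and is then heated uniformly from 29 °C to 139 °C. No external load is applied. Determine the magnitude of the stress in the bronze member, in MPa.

σ ≈ 24.1 MPa (tensile)

The aluminium has the larger α, so on heating it would change length more than the bronze if both were free. The rigid plates force a common final length, so the aluminium is put into compression and the bronze into tension, with equal and opposite forces P (no external load).
Compatibility of the two members (thermal + elastic change equal): (α₁ − α₂)ΔT = P·[1/(A₁E₁) + 1/(A₂E₂)].
|α₁ − α₂|·ΔT = 4.2×10⁻⁶ × 110 = 0.000462.
1/(A₁E₁) + 1/(A₂E₂) = 1/(1825×71×10³) + 1/(1250×105×10³) = 1.534×10⁻⁸ N⁻¹.
P = 0.000462 / 1.534×10⁻⁸ = 30120 N = 30.12 kN.
σ_{bronze} = P/A₂ = 30120/1250 = 24.1 MPa, tensile.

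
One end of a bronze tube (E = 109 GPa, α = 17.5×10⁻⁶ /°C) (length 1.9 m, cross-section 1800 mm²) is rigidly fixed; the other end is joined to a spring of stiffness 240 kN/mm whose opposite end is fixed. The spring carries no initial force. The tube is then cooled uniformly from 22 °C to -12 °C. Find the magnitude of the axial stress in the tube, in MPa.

Free thermal contraction: δ_free = αΔT L = 17.5×10⁻⁶ × 34 × 1900 = 1.13 mm.
With a force P in the spring, the elastic change of the tube is PL/(AE) and that of the spring is P/k; compatibility requires their sum to equal δ_free.
P [ L/(AE) + 1/k ] = δ_free → P [ 1900/(1800×109×10³) + 1/(240×10³) ] = 1.13.
P = 1.13 / 1.385×10⁻⁵ = 81620 N.
σ = P/A = 81620/1800 = 45.34 MPa.

σ ≈ 45.3 MPa (tensile)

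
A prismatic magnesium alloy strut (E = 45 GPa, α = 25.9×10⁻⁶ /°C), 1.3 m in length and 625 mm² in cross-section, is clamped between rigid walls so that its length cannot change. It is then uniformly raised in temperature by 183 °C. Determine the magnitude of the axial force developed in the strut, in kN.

Full restraint means ε = 0, so the stress is σ = EαΔT = 45×10³ × 25.9×10⁻⁶ × 183 = 213.3 MPa.
Then P = σA = 213.3 × 625 mm² = 133.3 kN, compressive.

P ≈ 133 kN (compressive)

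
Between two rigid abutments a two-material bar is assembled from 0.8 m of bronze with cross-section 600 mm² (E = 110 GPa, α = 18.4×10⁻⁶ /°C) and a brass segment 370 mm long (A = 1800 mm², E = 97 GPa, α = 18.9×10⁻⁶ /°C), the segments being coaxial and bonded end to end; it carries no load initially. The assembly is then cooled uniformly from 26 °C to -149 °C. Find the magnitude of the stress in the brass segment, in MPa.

If the supports were absent, the total length change would be Σ αᵢΔT Lᵢ = 18.4×10⁻⁶×175×800 + 18.9×10⁻⁶×175×370 = 3.8 mm.
Since the ends are fixed, an axial force P builds up, equal in every segment, with P · Σ Lᵢ/(AᵢEᵢ) = δ_free.
Σ Lᵢ/(AᵢEᵢ) = 800/(600×110×10³) + 370/(1800×97×10³) = 1.424×10⁻⁵ mm/N.
Hence P = δ_free / Σ(L/AE) = 3.8/1.424×10⁻⁵ = 266.8 kN (tensile).
σ_{brass} = P / A = 266800 / 1800 = 148.2 MPa.

σ ≈ 148 MPa (tensile)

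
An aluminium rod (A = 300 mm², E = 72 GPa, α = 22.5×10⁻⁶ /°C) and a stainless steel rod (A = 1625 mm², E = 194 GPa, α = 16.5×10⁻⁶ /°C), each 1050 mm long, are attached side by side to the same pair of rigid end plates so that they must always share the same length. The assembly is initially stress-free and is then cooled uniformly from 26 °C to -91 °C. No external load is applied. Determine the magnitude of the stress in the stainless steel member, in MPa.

Both members must finish at the same length. With the larger α, the aluminium tends to over-contract; the plates restrain it, putting the aluminium in tension and the stainless steel in compression. With no external load the two internal forces are equal and opposite, magnitude P.
Setting the final lengths equal and cancelling L: (α₁ − α₂)ΔT = P/(A₁E₁) + P/(A₂E₂).
|α₁ − α₂|·ΔT = 6×10⁻⁶ × 117 = 0.000702.
1/(A₁E₁) + 1/(A₂E₂) = 1/(300×72×10³) + 1/(1625×194×10³) = 4.947×10⁻⁸ N⁻¹.
So P = 0.000702 / 4.947×10⁻⁸ = 14.19 kN.
σ_{stainless steel} = P/A₂ = 14190/1625 = 8.733 MPa, compressive.

σ ≈ 8.73 MPa (compressive)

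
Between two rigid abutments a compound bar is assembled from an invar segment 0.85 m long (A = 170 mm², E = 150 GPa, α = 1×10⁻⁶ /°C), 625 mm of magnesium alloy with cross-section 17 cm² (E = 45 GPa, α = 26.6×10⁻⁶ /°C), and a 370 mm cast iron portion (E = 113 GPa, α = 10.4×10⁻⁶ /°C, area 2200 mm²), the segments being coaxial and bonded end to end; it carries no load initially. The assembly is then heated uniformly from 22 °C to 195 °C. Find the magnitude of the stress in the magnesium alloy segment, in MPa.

With the walls removed the bar would change length by δ_free = Σ αᵢΔT Lᵢ = 1×10⁻⁶×173×850 + 26.6×10⁻⁶×173×625 + 10.4×10⁻⁶×173×370 = 3.689 mm.
The rigid supports impose zero overall length change; the single axial force P common to all segments must satisfy P Σ Lᵢ/(AᵢEᵢ) = δ_free.
Σ Lᵢ/(AᵢEᵢ) = 850/(170×150×10³) + 625/(1700×45×10³) + 370/(2200×113×10³) = 4.299×10⁻⁵ mm/N.
Hence P = δ_free / Σ(L/AE) = 3.689/4.299×10⁻⁵ = 85.8 kN (compressive).
σ_{magnesium alloy} = P / A = 85800 / 1700 = 50.47 MPa.

σ ≈ 50.5 MPa (compressive)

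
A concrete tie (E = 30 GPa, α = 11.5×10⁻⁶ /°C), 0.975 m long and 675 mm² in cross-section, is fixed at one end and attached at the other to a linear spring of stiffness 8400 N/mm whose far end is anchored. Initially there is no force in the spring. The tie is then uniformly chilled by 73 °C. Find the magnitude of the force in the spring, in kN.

P ≈ 4.9 kN

If the spring were absent the tie would shorten by αΔT L = 11.5×10⁻⁶ × 73 × 975 = 0.8185 mm.
Let P be the tensile force in the spring. The tie extends elastically by PL/(AE) and the spring stretches by P/k; together these equal δ_free.
P [ L/(AE) + 1/k ] = δ_free → P [ 975/(675×30×10³) + 1/(8400) ] = 0.8185.
P = 0.8185 / 0.0001672 = 4896 N.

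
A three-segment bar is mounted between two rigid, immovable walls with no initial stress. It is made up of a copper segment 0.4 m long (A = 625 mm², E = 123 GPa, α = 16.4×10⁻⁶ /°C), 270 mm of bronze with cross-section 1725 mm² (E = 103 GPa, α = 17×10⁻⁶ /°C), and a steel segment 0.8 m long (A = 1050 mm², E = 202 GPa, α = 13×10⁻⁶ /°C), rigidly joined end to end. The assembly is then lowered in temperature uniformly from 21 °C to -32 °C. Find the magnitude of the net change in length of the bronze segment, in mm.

With the walls removed the bar would change length by δ_free = Σ αᵢΔT Lᵢ = 16.4×10⁻⁶×53×400 + 17×10⁻⁶×53×270 + 13×10⁻⁶×53×800 = 1.142 mm.
The rigid supports impose zero overall length change; the single axial force P common to all segments must satisfy P Σ Lᵢ/(AᵢEᵢ) = δ_free.
The series flexibility is Σ Lᵢ/(AᵢEᵢ) = 400/(625×123×10³) + 270/(1725×103×10³) + 800/(1050×202×10³) = 1.049×10⁻⁵ mm/N.
So P = 1.142 / 1.049×10⁻⁵ = 108.8 kN, tensile.
For the bronze segment, free thermal change = 17×10⁻⁶×53×270 = 0.2433 mm and elastic change from P = 108800×270/(1725×103×10³) = 0.1654 mm; these oppose, so the net change is 0.0779 mm (segment shortens).

|ΔL| ≈ 0.0779 mm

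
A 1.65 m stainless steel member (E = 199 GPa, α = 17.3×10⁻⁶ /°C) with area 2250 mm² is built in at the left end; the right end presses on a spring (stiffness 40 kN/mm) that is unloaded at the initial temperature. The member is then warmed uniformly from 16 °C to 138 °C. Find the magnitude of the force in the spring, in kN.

P ≈ 121 kN

If the spring were absent the member would lengthen by αΔT L = 17.3×10⁻⁶ × 122 × 1650 = 3.482 mm.
Let P be the compressive force at the spring. The member shortens elastically by PL/(AE) and the spring compresses by P/k; together these equal δ_free.
P [ L/(AE) + 1/k ] = δ_free → P [ 1650/(2250×199×10³) + 1/(40×10³) ] = 3.482.
P = 3.482 / 2.869×10⁻⁵ = 121400 N.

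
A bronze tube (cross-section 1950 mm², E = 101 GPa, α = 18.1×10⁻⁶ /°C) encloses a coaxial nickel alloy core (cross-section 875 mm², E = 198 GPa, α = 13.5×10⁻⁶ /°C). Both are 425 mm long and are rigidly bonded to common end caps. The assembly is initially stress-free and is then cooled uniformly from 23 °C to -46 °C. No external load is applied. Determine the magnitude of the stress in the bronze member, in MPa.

σ ≈ 15 MPa (tensile)

Both members must finish at the same length. With the larger α, the bronze tends to over-contract; the plates restrain it, putting the bronze in tension and the nickel alloy in compression. With no external load the two internal forces are equal and opposite, magnitude P.
Setting the final lengths equal and cancelling L: (α₁ − α₂)ΔT = P/(A₁E₁) + P/(A₂E₂).
|α₁ − α₂|·ΔT = 4.6×10⁻⁶ × 69 = 0.0003174.
1/(A₁E₁) + 1/(A₂E₂) = 1/(1950×101×10³) + 1/(875×198×10³) = 1.085×10⁻⁸ N⁻¹.
So P = 0.0003174 / 1.085×10⁻⁸ = 29.25 kN.
σ_{bronze} = P/A₁ = 29250/1950 = 15 MPa, tensile.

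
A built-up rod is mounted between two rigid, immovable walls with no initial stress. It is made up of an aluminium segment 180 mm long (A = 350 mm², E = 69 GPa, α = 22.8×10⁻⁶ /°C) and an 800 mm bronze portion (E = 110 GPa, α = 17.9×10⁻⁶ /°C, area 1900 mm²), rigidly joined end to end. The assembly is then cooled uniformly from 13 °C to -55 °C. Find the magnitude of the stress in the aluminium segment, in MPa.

Free thermal contraction of the whole bar: Σ αᵢΔT Lᵢ = 22.8×10⁻⁶×68×180 + 17.9×10⁻⁶×68×800 = 1.253 mm.
Since the ends are fixed, an axial force P builds up, equal in every segment, with P · Σ Lᵢ/(AᵢEᵢ) = δ_free.
The series flexibility is Σ Lᵢ/(AᵢEᵢ) = 180/(350×69×10³) + 800/(1900×110×10³) = 1.128×10⁻⁵ mm/N.
So P = 1.253 / 1.128×10⁻⁵ = 111.1 kN, tensile.
σ_{aluminium} = P / A = 111100 / 350 = 317.3 MPa.

σ ≈ 317 MPa (tensile)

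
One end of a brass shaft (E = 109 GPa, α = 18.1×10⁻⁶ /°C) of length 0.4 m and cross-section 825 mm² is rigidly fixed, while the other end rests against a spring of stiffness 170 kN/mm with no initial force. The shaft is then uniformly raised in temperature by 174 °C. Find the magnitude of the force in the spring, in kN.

P ≈ 122 kN

If the spring were absent the shaft would lengthen by αΔT L = 18.1×10⁻⁶ × 174 × 400 = 1.26 mm.
Let P be the compressive force at the spring. The shaft shortens elastically by PL/(AE) and the spring compresses by P/k; together these equal δ_free.
So P = δ_free / [L/(AE) + 1/k] = 1.26 / [ 400/(825×109×10³) + 1/(170×10³) ].
P = 1.26 / 1.033×10⁻⁵ = 121900 N.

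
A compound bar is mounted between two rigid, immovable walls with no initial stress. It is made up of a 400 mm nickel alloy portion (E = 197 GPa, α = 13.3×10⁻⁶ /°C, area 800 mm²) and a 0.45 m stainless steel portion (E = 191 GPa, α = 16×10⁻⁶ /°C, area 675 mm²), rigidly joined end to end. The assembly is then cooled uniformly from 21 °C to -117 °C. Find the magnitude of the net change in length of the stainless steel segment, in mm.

Free thermal contraction of the whole bar: Σ αᵢΔT Lᵢ = 13.3×10⁻⁶×138×400 + 16×10⁻⁶×138×450 = 1.728 mm.
Since the ends are fixed, an axial force P builds up, equal in every segment, with P · Σ Lᵢ/(AᵢEᵢ) = δ_free.
Σ Lᵢ/(AᵢEᵢ) = 400/(800×197×10³) + 450/(675×191×10³) = 6.028×10⁻⁶ mm/N.
So P = 1.728 / 6.028×10⁻⁶ = 286.6 kN, tensile.
For the stainless steel segment, free thermal change = 16×10⁻⁶×138×450 = 0.9936 mm and elastic change from P = 286600×450/(675×191×10³) = 1 mm; these oppose, so the net change is 0.00675 mm (segment lengthens).

|ΔL| ≈ 0.00675 mm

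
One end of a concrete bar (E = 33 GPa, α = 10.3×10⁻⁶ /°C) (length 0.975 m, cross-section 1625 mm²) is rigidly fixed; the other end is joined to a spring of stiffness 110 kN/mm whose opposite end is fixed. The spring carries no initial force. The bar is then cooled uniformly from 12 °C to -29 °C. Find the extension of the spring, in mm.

If the spring were absent the bar would shorten by αΔT L = 10.3×10⁻⁶ × 41 × 975 = 0.4117 mm.
With a force P in the spring, the elastic change of the bar is PL/(AE) and that of the spring is P/k; compatibility requires their sum to equal δ_free.
So P = δ_free / [L/(AE) + 1/k] = 0.4117 / [ 975/(1625×33×10³) + 1/(110×10³) ].
P = 0.4117 / 2.727×10⁻⁵ = 15100 N.
Spring extension = P/k = 15100/(110×10³) = 0.1372 mm.

δ ≈ 0.137 mm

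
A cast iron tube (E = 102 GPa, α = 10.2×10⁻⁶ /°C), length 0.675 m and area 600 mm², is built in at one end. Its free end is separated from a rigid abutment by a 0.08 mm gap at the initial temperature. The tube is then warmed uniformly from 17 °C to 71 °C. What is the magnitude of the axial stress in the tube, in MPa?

Unrestrained expansion: δ_free = αΔT L = 10.2×10⁻⁶ × 54 × 675 = 0.3718 mm.
This exceeds the 0.08 mm gap, so the wall pushes back. The portion of expansion that must be recovered elastically is δ_free − gap = 0.3718 − 0.08 = 0.2918 mm.
Compatibility: PL/(AE) = 0.2918 mm, so σ = P/A = E × (0.2918/675) = 44.09 MPa.

σ ≈ 44.1 MPa (compressive)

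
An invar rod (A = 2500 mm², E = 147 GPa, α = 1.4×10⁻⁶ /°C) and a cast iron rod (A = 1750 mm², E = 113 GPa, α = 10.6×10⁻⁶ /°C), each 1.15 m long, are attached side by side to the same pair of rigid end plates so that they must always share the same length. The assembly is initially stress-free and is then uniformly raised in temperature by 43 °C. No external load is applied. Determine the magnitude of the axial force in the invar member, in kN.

P ≈ 50.9 kN (tensile in the invar)

The cast iron has the larger α, so on heating it would change length more than the invar if both were free. The rigid plates force a common final length, so the cast iron is put into compression and the invar into tension, with equal and opposite forces P (no external load).
Equating the net (thermal + elastic) strains gives |α₁ − α₂|·ΔT = P·[1/(A₁E₁) + 1/(A₂E₂)].
|α₁ − α₂|·ΔT = 9.2×10⁻⁶ × 43 = 0.0003956.
1/(A₁E₁) + 1/(A₂E₂) = 1/(2500×147×10³) + 1/(1750×113×10³) = 7.778×10⁻⁹ N⁻¹.
So P = 0.0003956 / 7.778×10⁻⁹ = 50.86 kN.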